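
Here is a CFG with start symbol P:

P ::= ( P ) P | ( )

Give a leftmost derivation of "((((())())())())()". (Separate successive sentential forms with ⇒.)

P⇒(P)P⇒((P)P)P⇒(((P)P)P)P⇒((((P)P)P)P)P⇒((((())P)P)P)P⇒((((())())P)P)P⇒((((())())())P)P⇒((((())())())())P⇒((((())())())())()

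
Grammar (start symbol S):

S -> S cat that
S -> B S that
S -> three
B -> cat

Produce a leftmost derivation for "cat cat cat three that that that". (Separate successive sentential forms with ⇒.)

S ⇒ B S that ⇒ cat S that ⇒ cat B S that that ⇒ cat cat S that that ⇒ cat cat B S that that that ⇒ cat cat cat S that that that ⇒ cat cat cat three that that that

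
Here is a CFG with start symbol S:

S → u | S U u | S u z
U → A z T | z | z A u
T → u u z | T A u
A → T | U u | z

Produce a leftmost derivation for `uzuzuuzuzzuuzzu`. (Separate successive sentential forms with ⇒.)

S ⇒ SUu   [S → S U u]
SUu ⇒ SuzUu   [S → S u z]
SuzUu ⇒ SUuuzUu   [S → S U u]
SUuuzUu ⇒ SuzUuuzUu   [S → S u z]
SuzUuuzUu ⇒ SuzuzUuuzUu   [S → S u z]
SuzuzUuuzUu ⇒ SUuuzuzUuuzUu   [S → S U u]
SUuuzuzUuuzUu ⇒ SUuUuuzuzUuuzUu   [S → S U u]
SUuUuuzuzUuuzUu ⇒ uUuUuuzuzUuuzUu   [S → u]
uUuUuuzuzUuuzUu ⇒ uzuUuuzuzUuuzUu   [U → z]
uzuUuuzuzUuuzUu ⇒ uzuzuuzuzUuuzUu   [U → z]
uzuzuuzuzUuuzUu ⇒ uzuzuuzuzzuuzUu   [U → z]
uzuzuuzuzzuuzUu ⇒ uzuzuuzuzzuuzzu   [U → z]

S ⇒ SUu ⇒ SuzUu ⇒ SUuuzUu ⇒ SuzUuuzUu ⇒ SuzuzUuuzUu ⇒ SUuuzuzUuuzUu ⇒ SUuUuuzuzUuuzUu ⇒ uUuUuuzuzUuuzUu ⇒ uzuUuuzuzUuuzUu ⇒ uzuzuuzuzUuuzUu ⇒ uzuzuuzuzzuuzUu ⇒ uzuzuuzuzzuuzzu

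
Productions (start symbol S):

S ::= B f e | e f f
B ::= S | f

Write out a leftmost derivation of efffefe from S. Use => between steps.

S => Bfe => Sfe => Bfefe => Sfefe => efffefe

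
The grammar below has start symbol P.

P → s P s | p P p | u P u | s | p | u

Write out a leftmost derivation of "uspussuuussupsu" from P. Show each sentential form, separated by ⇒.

P ⇒ uPu ⇒ usPsu ⇒ uspPpsu ⇒ uspuPupsu ⇒ uspusPsupsu ⇒ uspussPssupsu ⇒ uspussuPussupsu ⇒ uspussuuussupsu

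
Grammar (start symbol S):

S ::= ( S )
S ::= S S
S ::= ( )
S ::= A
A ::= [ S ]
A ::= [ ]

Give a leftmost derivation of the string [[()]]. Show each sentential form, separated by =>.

S => A => [S] => [A] => [[S]] => [[()]]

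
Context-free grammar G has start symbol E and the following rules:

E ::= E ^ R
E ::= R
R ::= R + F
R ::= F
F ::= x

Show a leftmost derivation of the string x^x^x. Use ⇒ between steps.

E⇒E^R⇒E^R^R⇒R^R^R⇒F^R^R⇒x^R^R⇒x^F^R⇒x^x^R⇒x^x^F⇒x^x^x

E ⇒ E^R   [E ::= E ^ R]
E^R ⇒ E^R^R   [E ::= E ^ R]
E^R^R ⇒ R^R^R   [E ::= R]
R^R^R ⇒ F^R^R   [R ::= F]
F^R^R ⇒ x^R^R   [F ::= x]
x^R^R ⇒ x^F^R   [R ::= F]
x^F^R ⇒ x^x^R   [F ::= x]
x^x^R ⇒ x^x^F   [R ::= F]
x^x^F ⇒ x^x^x   [F ::= x]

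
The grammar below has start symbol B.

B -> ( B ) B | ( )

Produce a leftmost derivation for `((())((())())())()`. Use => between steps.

B => (B)B   [B -> ( B ) B]
(B)B => ((B)B)B   [B -> ( B ) B]
((B)B)B => ((())B)B   [B -> ( )]
((())B)B => ((())(B)B)B   [B -> ( B ) B]
((())(B)B)B => ((())((B)B)B)B   [B -> ( B ) B]
((())((B)B)B)B => ((())((())B)B)B   [B -> ( )]
((())((())B)B)B => ((())((())())B)B   [B -> ( )]
((())((())())B)B => ((())((())())())B   [B -> ( )]
((())((())())())B => ((())((())())())()   [B -> ( )]

B=>(B)B=>((B)B)B=>((())B)B=>((())(B)B)B=>((())((B)B)B)B=>((())((())B)B)B=>((())((())())B)B=>((())((())())())B=>((())((())())())()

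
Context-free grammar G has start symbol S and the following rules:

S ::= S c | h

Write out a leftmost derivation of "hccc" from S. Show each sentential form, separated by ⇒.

S ⇒ Sc ⇒ Scc ⇒ Sccc ⇒ hccc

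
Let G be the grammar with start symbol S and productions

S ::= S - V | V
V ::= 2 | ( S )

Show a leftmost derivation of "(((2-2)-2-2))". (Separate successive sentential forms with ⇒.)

S ⇒ V ⇒ (S) ⇒ (V) ⇒ ((S)) ⇒ ((S-V)) ⇒ ((S-V-V)) ⇒ ((V-V-V)) ⇒ (((S)-V-V)) ⇒ (((S-V)-V-V)) ⇒ (((V-V)-V-V)) ⇒ (((2-V)-V-V)) ⇒ (((2-2)-V-V)) ⇒ (((2-2)-2-V)) ⇒ (((2-2)-2-2))

S ⇒ V   [S ::= V]
V ⇒ (S)   [V ::= ( S )]
(S) ⇒ (V)   [S ::= V]
(V) ⇒ ((S))   [V ::= ( S )]
((S)) ⇒ ((S-V))   [S ::= S - V]
((S-V)) ⇒ ((S-V-V))   [S ::= S - V]
((S-V-V)) ⇒ ((V-V-V))   [S ::= V]
((V-V-V)) ⇒ (((S)-V-V))   [V ::= ( S )]
(((S)-V-V)) ⇒ (((S-V)-V-V))   [S ::= S - V]
(((S-V)-V-V)) ⇒ (((V-V)-V-V))   [S ::= V]
(((V-V)-V-V)) ⇒ (((2-V)-V-V))   [V ::= 2]
(((2-V)-V-V)) ⇒ (((2-2)-V-V))   [V ::= 2]
(((2-2)-V-V)) ⇒ (((2-2)-2-V))   [V ::= 2]
(((2-2)-2-V)) ⇒ (((2-2)-2-2))   [V ::= 2]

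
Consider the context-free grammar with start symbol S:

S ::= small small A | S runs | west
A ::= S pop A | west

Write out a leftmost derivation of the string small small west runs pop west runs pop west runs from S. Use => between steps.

S => S runs => small small A runs => small small S pop A runs => small small S runs pop A runs => small small west runs pop A runs => small small west runs pop S pop A runs => small small west runs pop S runs pop A runs => small small west runs pop west runs pop A runs => small small west runs pop west runs pop west runs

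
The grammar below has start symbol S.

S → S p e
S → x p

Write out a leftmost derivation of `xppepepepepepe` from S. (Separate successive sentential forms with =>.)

S=>Spe=>Spepe=>Spepepe=>Spepepepe=>Spepepepepe=>Spepepepepepe=>xppepepepepepe

S => Spe   [S → S p e]
Spe => Spepe   [S → S p e]
Spepe => Spepepe   [S → S p e]
Spepepe => Spepepepe   [S → S p e]
Spepepepe => Spepepepepe   [S → S p e]
Spepepepepe => Spepepepepepe   [S → S p e]
Spepepepepepe => xppepepepepepe   [S → x p]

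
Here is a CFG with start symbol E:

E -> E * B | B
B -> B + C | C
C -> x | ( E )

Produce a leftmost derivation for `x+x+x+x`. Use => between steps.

E => B   [E -> B]
B => B+C   [B -> B + C]
B+C => B+C+C   [B -> B + C]
B+C+C => B+C+C+C   [B -> B + C]
B+C+C+C => C+C+C+C   [B -> C]
C+C+C+C => x+C+C+C   [C -> x]
x+C+C+C => x+x+C+C   [C -> x]
x+x+C+C => x+x+x+C   [C -> x]
x+x+x+C => x+x+x+x   [C -> x]

E => B => B+C => B+C+C => B+C+C+C => C+C+C+C => x+C+C+C => x+x+C+C => x+x+x+C => x+x+x+x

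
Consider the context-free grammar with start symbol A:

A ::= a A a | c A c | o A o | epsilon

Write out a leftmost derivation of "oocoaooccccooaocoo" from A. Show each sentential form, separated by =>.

A => oAo   [A ::= o A o]
oAo => ooAoo   [A ::= o A o]
ooAoo => oocAcoo   [A ::= c A c]
oocAcoo => oocoAocoo   [A ::= o A o]
oocoAocoo => oocoaAaocoo   [A ::= a A a]
oocoaAaocoo => oocoaoAoaocoo   [A ::= o A o]
oocoaoAoaocoo => oocoaooAooaocoo   [A ::= o A o]
oocoaooAooaocoo => oocoaoocAcooaocoo   [A ::= c A c]
oocoaoocAcooaocoo => oocoaooccAccooaocoo   [A ::= c A c]
oocoaooccAccooaocoo => oocoaooccccooaocoo   [A ::= epsilon]

A => oAo => ooAoo => oocAcoo => oocoAocoo => oocoaAaocoo => oocoaoAoaocoo => oocoaooAooaocoo => oocoaoocAcooaocoo => oocoaooccAccooaocoo => oocoaooccccooaocoo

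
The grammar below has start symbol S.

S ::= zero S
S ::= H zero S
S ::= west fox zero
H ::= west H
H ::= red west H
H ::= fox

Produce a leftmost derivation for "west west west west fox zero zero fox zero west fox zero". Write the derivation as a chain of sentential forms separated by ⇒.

S ⇒ H zero S   [S ::= H zero S]
H zero S ⇒ west H zero S   [H ::= west H]
west H zero S ⇒ west west H zero S   [H ::= west H]
west west H zero S ⇒ west west west H zero S   [H ::= west H]
west west west H zero S ⇒ west west west west H zero S   [H ::= west H]
west west west west H zero S ⇒ west west west west fox zero S   [H ::= fox]
west west west west fox zero S ⇒ west west west west fox zero zero S   [S ::= zero S]
west west west west fox zero zero S ⇒ west west west west fox zero zero H zero S   [S ::= H zero S]
west west west west fox zero zero H zero S ⇒ west west west west fox zero zero fox zero S   [H ::= fox]
west west west west fox zero zero fox zero S ⇒ west west west west fox zero zero fox zero west fox zero   [S ::= west fox zero]

S ⇒ H zero S ⇒ west H zero S ⇒ west west H zero S ⇒ west west west H zero S ⇒ west west west west H zero S ⇒ west west west west fox zero S ⇒ west west west west fox zero zero S ⇒ west west west west fox zero zero H zero S ⇒ west west west west fox zero zero fox zero S ⇒ west west west west fox zero zero fox zero west fox zero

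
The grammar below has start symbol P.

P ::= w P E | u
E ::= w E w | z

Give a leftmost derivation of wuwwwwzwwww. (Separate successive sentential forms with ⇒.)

P ⇒ wPE   [P ::= w P E]
wPE ⇒ wuE   [P ::= u]
wuE ⇒ wuwEw   [E ::= w E w]
wuwEw ⇒ wuwwEww   [E ::= w E w]
wuwwEww ⇒ wuwwwEwww   [E ::= w E w]
wuwwwEwww ⇒ wuwwwwEwwww   [E ::= w E w]
wuwwwwEwwww ⇒ wuwwwwzwwww   [E ::= z]

P ⇒ wPE ⇒ wuE ⇒ wuwEw ⇒ wuwwEww ⇒ wuwwwEwww ⇒ wuwwwwEwwww ⇒ wuwwwwzwwww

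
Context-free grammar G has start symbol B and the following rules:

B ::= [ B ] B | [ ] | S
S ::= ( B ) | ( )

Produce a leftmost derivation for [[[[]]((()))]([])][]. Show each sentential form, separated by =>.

B => [B]B   [B ::= [ B ] B]
[B]B => [[B]B]B   [B ::= [ B ] B]
[[B]B]B => [[[B]B]B]B   [B ::= [ B ] B]
[[[B]B]B]B => [[[[]]B]B]B   [B ::= [ ]]
[[[[]]B]B]B => [[[[]]S]B]B   [B ::= S]
[[[[]]S]B]B => [[[[]](B)]B]B   [S ::= ( B )]
[[[[]](B)]B]B => [[[[]](S)]B]B   [B ::= S]
[[[[]](S)]B]B => [[[[]]((B))]B]B   [S ::= ( B )]
[[[[]]((B))]B]B => [[[[]]((S))]B]B   [B ::= S]
[[[[]]((S))]B]B => [[[[]]((()))]B]B   [S ::= ( )]
[[[[]]((()))]B]B => [[[[]]((()))]S]B   [B ::= S]
[[[[]]((()))]S]B => [[[[]]((()))](B)]B   [S ::= ( B )]
[[[[]]((()))](B)]B => [[[[]]((()))]([])]B   [B ::= [ ]]
[[[[]]((()))]([])]B => [[[[]]((()))]([])][]   [B ::= [ ]]

B => [B]B => [[B]B]B => [[[B]B]B]B => [[[[]]B]B]B => [[[[]]S]B]B => [[[[]](B)]B]B => [[[[]](S)]B]B => [[[[]]((B))]B]B => [[[[]]((S))]B]B => [[[[]]((()))]B]B => [[[[]]((()))]S]B => [[[[]]((()))](B)]B => [[[[]]((()))]([])]B => [[[[]]((()))]([])][]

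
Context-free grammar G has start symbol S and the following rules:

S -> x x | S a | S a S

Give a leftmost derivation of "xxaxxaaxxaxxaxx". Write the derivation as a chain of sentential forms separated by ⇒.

S ⇒ SaS   [S -> S a S]
SaS ⇒ SaSaS   [S -> S a S]
SaSaS ⇒ SaSaSaS   [S -> S a S]
SaSaSaS ⇒ SaaSaSaS   [S -> S a]
SaaSaSaS ⇒ SaSaaSaSaS   [S -> S a S]
SaSaaSaSaS ⇒ xxaSaaSaSaS   [S -> x x]
xxaSaaSaSaS ⇒ xxaxxaaSaSaS   [S -> x x]
xxaxxaaSaSaS ⇒ xxaxxaaxxaSaS   [S -> x x]
xxaxxaaxxaSaS ⇒ xxaxxaaxxaxxaS   [S -> x x]
xxaxxaaxxaxxaS ⇒ xxaxxaaxxaxxaxx   [S -> x x]

S ⇒ SaS ⇒ SaSaS ⇒ SaSaSaS ⇒ SaaSaSaS ⇒ SaSaaSaSaS ⇒ xxaSaaSaSaS ⇒ xxaxxaaSaSaS ⇒ xxaxxaaxxaSaS ⇒ xxaxxaaxxaxxaS ⇒ xxaxxaaxxaxxaxx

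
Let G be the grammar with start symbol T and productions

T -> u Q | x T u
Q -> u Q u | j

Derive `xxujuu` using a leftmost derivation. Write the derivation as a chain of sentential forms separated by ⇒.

T ⇒ xTu   [T -> x T u]
xTu ⇒ xxTuu   [T -> x T u]
xxTuu ⇒ xxuQuu   [T -> u Q]
xxuQuu ⇒ xxujuu   [Q -> j]

T ⇒ xTu ⇒ xxTuu ⇒ xxuQuu ⇒ xxujuu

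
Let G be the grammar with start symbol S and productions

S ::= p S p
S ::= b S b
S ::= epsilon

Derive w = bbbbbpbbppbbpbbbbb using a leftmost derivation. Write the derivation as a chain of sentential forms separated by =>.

S => bSb   [S ::= b S b]
bSb => bbSbb   [S ::= b S b]
bbSbb => bbbSbbb   [S ::= b S b]
bbbSbbb => bbbbSbbbb   [S ::= b S b]
bbbbSbbbb => bbbbbSbbbbb   [S ::= b S b]
bbbbbSbbbbb => bbbbbpSpbbbbb   [S ::= p S p]
bbbbbpSpbbbbb => bbbbbpbSbpbbbbb   [S ::= b S b]
bbbbbpbSbpbbbbb => bbbbbpbbSbbpbbbbb   [S ::= b S b]
bbbbbpbbSbbpbbbbb => bbbbbpbbpSpbbpbbbbb   [S ::= p S p]
bbbbbpbbpSpbbpbbbbb => bbbbbpbbppbbpbbbbb   [S ::= epsilon]

S=>bSb=>bbSbb=>bbbSbbb=>bbbbSbbbb=>bbbbbSbbbbb=>bbbbbpSpbbbbb=>bbbbbpbSbpbbbbb=>bbbbbpbbSbbpbbbbb=>bbbbbpbbpSpbbpbbbbb=>bbbbbpbbppbbpbbbbb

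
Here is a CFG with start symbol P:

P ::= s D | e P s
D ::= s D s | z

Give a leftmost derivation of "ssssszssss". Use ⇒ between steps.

P ⇒ sD   [P ::= s D]
sD ⇒ ssDs   [D ::= s D s]
ssDs ⇒ sssDss   [D ::= s D s]
sssDss ⇒ ssssDsss   [D ::= s D s]
ssssDsss ⇒ sssssDssss   [D ::= s D s]
sssssDssss ⇒ ssssszssss   [D ::= z]

P ⇒ sD ⇒ ssDs ⇒ sssDss ⇒ ssssDsss ⇒ sssssDssss ⇒ ssssszssss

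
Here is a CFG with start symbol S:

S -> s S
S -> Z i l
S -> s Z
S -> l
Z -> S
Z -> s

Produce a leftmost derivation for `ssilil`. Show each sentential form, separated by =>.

S=>sZ=>sS=>sZil=>sSil=>sZilil=>ssilil

S => sZ   [S -> s Z]
sZ => sS   [Z -> S]
sS => sZil   [S -> Z i l]
sZil => sSil   [Z -> S]
sSil => sZilil   [S -> Z i l]
sZilil => ssilil   [Z -> s]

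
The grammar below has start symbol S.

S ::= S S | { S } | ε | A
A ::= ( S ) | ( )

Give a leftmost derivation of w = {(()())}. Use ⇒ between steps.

S ⇒ {S} ⇒ {A} ⇒ {(S)} ⇒ {(SS)} ⇒ {(AS)} ⇒ {(()S)} ⇒ {(()SS)} ⇒ {(()AS)} ⇒ {(()(S)S)} ⇒ {(()()S)} ⇒ {(()())}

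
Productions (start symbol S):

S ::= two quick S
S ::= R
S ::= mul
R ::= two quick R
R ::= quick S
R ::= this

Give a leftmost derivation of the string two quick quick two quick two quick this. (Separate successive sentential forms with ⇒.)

S ⇒ two quick S ⇒ two quick R ⇒ two quick quick S ⇒ two quick quick two quick S ⇒ two quick quick two quick R ⇒ two quick quick two quick two quick R ⇒ two quick quick two quick two quick this

S ⇒ two quick S   [S ::= two quick S]
two quick S ⇒ two quick R   [S ::= R]
two quick R ⇒ two quick quick S   [R ::= quick S]
two quick quick S ⇒ two quick quick two quick S   [S ::= two quick S]
two quick quick two quick S ⇒ two quick quick two quick R   [S ::= R]
two quick quick two quick R ⇒ two quick quick two quick two quick R   [R ::= two quick R]
two quick quick two quick two quick R ⇒ two quick quick two quick two quick this   [R ::= this]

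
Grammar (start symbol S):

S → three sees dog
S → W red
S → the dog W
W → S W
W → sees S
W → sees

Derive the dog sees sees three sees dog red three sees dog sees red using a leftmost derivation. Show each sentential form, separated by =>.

S => W red   [S → W red]
W red => S W red   [W → S W]
S W red => the dog W W red   [S → the dog W]
the dog W W red => the dog sees S W red   [W → sees S]
the dog sees S W red => the dog sees W red W red   [S → W red]
the dog sees W red W red => the dog sees sees S red W red   [W → sees S]
the dog sees sees S red W red => the dog sees sees three sees dog red W red   [S → three sees dog]
the dog sees sees three sees dog red W red => the dog sees sees three sees dog red S W red   [W → S W]
the dog sees sees three sees dog red S W red => the dog sees sees three sees dog red three sees dog W red   [S → three sees dog]
the dog sees sees three sees dog red three sees dog W red => the dog sees sees three sees dog red three sees dog sees red   [W → sees]

S => W red => S W red => the dog W W red => the dog sees S W red => the dog sees W red W red => the dog sees sees S red W red => the dog sees sees three sees dog red W red => the dog sees sees three sees dog red S W red => the dog sees sees three sees dog red three sees dog W red => the dog sees sees three sees dog red three sees dog sees red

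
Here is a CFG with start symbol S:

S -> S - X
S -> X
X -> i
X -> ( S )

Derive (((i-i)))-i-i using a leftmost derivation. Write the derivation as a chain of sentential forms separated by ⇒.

S ⇒ S-X   [S -> S - X]
S-X ⇒ S-X-X   [S -> S - X]
S-X-X ⇒ X-X-X   [S -> X]
X-X-X ⇒ (S)-X-X   [X -> ( S )]
(S)-X-X ⇒ (X)-X-X   [S -> X]
(X)-X-X ⇒ ((S))-X-X   [X -> ( S )]
((S))-X-X ⇒ ((X))-X-X   [S -> X]
((X))-X-X ⇒ (((S)))-X-X   [X -> ( S )]
(((S)))-X-X ⇒ (((S-X)))-X-X   [S -> S - X]
(((S-X)))-X-X ⇒ (((X-X)))-X-X   [S -> X]
(((X-X)))-X-X ⇒ (((i-X)))-X-X   [X -> i]
(((i-X)))-X-X ⇒ (((i-i)))-X-X   [X -> i]
(((i-i)))-X-X ⇒ (((i-i)))-i-X   [X -> i]
(((i-i)))-i-X ⇒ (((i-i)))-i-i   [X -> i]

S ⇒ S-X ⇒ S-X-X ⇒ X-X-X ⇒ (S)-X-X ⇒ (X)-X-X ⇒ ((S))-X-X ⇒ ((X))-X-X ⇒ (((S)))-X-X ⇒ (((S-X)))-X-X ⇒ (((X-X)))-X-X ⇒ (((i-X)))-X-X ⇒ (((i-i)))-X-X ⇒ (((i-i)))-i-X ⇒ (((i-i)))-i-i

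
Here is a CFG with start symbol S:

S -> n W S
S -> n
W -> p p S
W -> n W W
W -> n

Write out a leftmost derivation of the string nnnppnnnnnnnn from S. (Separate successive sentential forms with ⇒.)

S ⇒ nWS   [S -> n W S]
nWS ⇒ nnWWS   [W -> n W W]
nnWWS ⇒ nnnWWWS   [W -> n W W]
nnnWWWS ⇒ nnnppSWWS   [W -> p p S]
nnnppSWWS ⇒ nnnppnWSWWS   [S -> n W S]
nnnppnWSWWS ⇒ nnnppnnWWSWWS   [W -> n W W]
nnnppnnWWSWWS ⇒ nnnppnnnWSWWS   [W -> n]
nnnppnnnWSWWS ⇒ nnnppnnnnSWWS   [W -> n]
nnnppnnnnSWWS ⇒ nnnppnnnnnWWS   [S -> n]
nnnppnnnnnWWS ⇒ nnnppnnnnnnWS   [W -> n]
nnnppnnnnnnWS ⇒ nnnppnnnnnnnS   [W -> n]
nnnppnnnnnnnS ⇒ nnnppnnnnnnnn   [S -> n]

S ⇒ nWS ⇒ nnWWS ⇒ nnnWWWS ⇒ nnnppSWWS ⇒ nnnppnWSWWS ⇒ nnnppnnWWSWWS ⇒ nnnppnnnWSWWS ⇒ nnnppnnnnSWWS ⇒ nnnppnnnnnWWS ⇒ nnnppnnnnnnWS ⇒ nnnppnnnnnnnS ⇒ nnnppnnnnnnnn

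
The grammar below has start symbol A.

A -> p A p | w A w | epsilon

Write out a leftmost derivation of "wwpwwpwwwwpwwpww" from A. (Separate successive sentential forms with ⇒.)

A ⇒ wAw ⇒ wwAww ⇒ wwpApww ⇒ wwpwAwpww ⇒ wwpwwAwwpww ⇒ wwpwwpApwwpww ⇒ wwpwwpwAwpwwpww ⇒ wwpwwpwwAwwpwwpww ⇒ wwpwwpwwwwpwwpww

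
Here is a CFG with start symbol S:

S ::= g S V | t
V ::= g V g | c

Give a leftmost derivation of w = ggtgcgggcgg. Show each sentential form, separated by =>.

S=>gSV=>ggSVV=>ggtVV=>ggtgVgV=>ggtgcgV=>ggtgcggVg=>ggtgcgggVgg=>ggtgcgggcgg

S => gSV   [S ::= g S V]
gSV => ggSVV   [S ::= g S V]
ggSVV => ggtVV   [S ::= t]
ggtVV => ggtgVgV   [V ::= g V g]
ggtgVgV => ggtgcgV   [V ::= c]
ggtgcgV => ggtgcggVg   [V ::= g V g]
ggtgcggVg => ggtgcgggVgg   [V ::= g V g]
ggtgcgggVgg => ggtgcgggcgg   [V ::= c]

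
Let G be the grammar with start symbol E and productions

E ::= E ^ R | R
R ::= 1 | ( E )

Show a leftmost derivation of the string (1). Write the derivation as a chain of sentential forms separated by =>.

E => R   [E ::= R]
R => (E)   [R ::= ( E )]
(E) => (R)   [E ::= R]
(R) => (1)   [R ::= 1]

E=>R=>(E)=>(R)=>(1)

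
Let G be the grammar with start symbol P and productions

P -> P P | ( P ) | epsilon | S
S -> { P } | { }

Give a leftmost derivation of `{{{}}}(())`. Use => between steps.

P=>PP=>SP=>{P}P=>{S}P=>{{P}}P=>{{S}}P=>{{{}}}P=>{{{}}}PP=>{{{}}}(P)P=>{{{}}}((P))P=>{{{}}}(())P=>{{{}}}(())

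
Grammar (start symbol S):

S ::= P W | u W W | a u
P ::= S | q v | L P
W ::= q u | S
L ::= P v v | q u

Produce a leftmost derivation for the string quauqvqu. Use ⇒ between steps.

S ⇒ PW ⇒ LPW ⇒ quPW ⇒ quSW ⇒ quauW ⇒ quauS ⇒ quauPW ⇒ quauqvW ⇒ quauqvqu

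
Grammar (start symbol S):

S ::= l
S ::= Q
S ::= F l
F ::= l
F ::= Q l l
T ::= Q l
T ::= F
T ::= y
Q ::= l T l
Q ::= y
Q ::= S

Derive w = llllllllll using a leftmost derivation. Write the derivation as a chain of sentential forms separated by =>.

S => Fl   [S ::= F l]
Fl => Qlll   [F ::= Q l l]
Qlll => lTllll   [Q ::= l T l]
lTllll => lFllll   [T ::= F]
lFllll => lQllllll   [F ::= Q l l]
lQllllll => llTlllllll   [Q ::= l T l]
llTlllllll => llFlllllll   [T ::= F]
llFlllllll => llllllllll   [F ::= l]

S => Fl => Qlll => lTllll => lFllll => lQllllll => llTlllllll => llFlllllll => llllllllll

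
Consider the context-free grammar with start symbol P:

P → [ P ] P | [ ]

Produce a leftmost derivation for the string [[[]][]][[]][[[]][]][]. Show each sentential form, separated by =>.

P => [P]P => [[P]P]P => [[[]]P]P => [[[]][]]P => [[[]][]][P]P => [[[]][]][[]]P => [[[]][]][[]][P]P => [[[]][]][[]][[P]P]P => [[[]][]][[]][[[]]P]P => [[[]][]][[]][[[]][]]P => [[[]][]][[]][[[]][]][]

P => [P]P   [P → [ P ] P]
[P]P => [[P]P]P   [P → [ P ] P]
[[P]P]P => [[[]]P]P   [P → [ ]]
[[[]]P]P => [[[]][]]P   [P → [ ]]
[[[]][]]P => [[[]][]][P]P   [P → [ P ] P]
[[[]][]][P]P => [[[]][]][[]]P   [P → [ ]]
[[[]][]][[]]P => [[[]][]][[]][P]P   [P → [ P ] P]
[[[]][]][[]][P]P => [[[]][]][[]][[P]P]P   [P → [ P ] P]
[[[]][]][[]][[P]P]P => [[[]][]][[]][[[]]P]P   [P → [ ]]
[[[]][]][[]][[[]]P]P => [[[]][]][[]][[[]][]]P   [P → [ ]]
[[[]][]][[]][[[]][]]P => [[[]][]][[]][[[]][]][]   [P → [ ]]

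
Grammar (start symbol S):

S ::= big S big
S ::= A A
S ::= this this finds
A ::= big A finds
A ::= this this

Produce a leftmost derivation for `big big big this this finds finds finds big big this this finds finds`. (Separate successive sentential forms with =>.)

S => A A => big A finds A => big big A finds finds A => big big big A finds finds finds A => big big big this this finds finds finds A => big big big this this finds finds finds big A finds => big big big this this finds finds finds big big A finds finds => big big big this this finds finds finds big big this this finds finds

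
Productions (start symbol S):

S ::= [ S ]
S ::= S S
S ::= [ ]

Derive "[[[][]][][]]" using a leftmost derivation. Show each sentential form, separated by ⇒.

S⇒[S]⇒[SS]⇒[SSS]⇒[[S]SS]⇒[[SS]SS]⇒[[[]S]SS]⇒[[[][]]SS]⇒[[[][]][]S]⇒[[[][]][][]]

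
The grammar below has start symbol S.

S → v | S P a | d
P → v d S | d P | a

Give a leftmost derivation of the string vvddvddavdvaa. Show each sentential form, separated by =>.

S => SPa => vPa => vvdSa => vvdSPaa => vvdSPaPaa => vvddPaPaa => vvddvdSaPaa => vvddvddaPaa => vvddvddavdSaa => vvddvddavdvaa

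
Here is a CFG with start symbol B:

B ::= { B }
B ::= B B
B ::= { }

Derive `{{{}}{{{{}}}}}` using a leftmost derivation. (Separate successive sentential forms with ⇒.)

B⇒{B}⇒{BB}⇒{{B}B}⇒{{{}}B}⇒{{{}}{B}}⇒{{{}}{{B}}}⇒{{{}}{{{B}}}}⇒{{{}}{{{{}}}}}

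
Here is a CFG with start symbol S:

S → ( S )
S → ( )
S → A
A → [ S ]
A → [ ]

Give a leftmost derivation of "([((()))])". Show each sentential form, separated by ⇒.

S ⇒ (S) ⇒ (A) ⇒ ([S]) ⇒ ([(S)]) ⇒ ([((S))]) ⇒ ([((()))])

S ⇒ (S)   [S → ( S )]
(S) ⇒ (A)   [S → A]
(A) ⇒ ([S])   [A → [ S ]]
([S]) ⇒ ([(S)])   [S → ( S )]
([(S)]) ⇒ ([((S))])   [S → ( S )]
([((S))]) ⇒ ([((()))])   [S → ( )]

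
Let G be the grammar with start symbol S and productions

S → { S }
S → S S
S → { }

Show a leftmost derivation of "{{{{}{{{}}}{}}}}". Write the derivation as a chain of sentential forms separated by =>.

S => {S} => {{S}} => {{{S}}} => {{{SS}}} => {{{{}S}}} => {{{{}SS}}} => {{{{}{S}S}}} => {{{{}{{S}}S}}} => {{{{}{{{}}}S}}} => {{{{}{{{}}}{}}}}

S => {S}   [S → { S }]
{S} => {{S}}   [S → { S }]
{{S}} => {{{S}}}   [S → { S }]
{{{S}}} => {{{SS}}}   [S → S S]
{{{SS}}} => {{{{}S}}}   [S → { }]
{{{{}S}}} => {{{{}SS}}}   [S → S S]
{{{{}SS}}} => {{{{}{S}S}}}   [S → { S }]
{{{{}{S}S}}} => {{{{}{{S}}S}}}   [S → { S }]
{{{{}{{S}}S}}} => {{{{}{{{}}}S}}}   [S → { }]
{{{{}{{{}}}S}}} => {{{{}{{{}}}{}}}}   [S → { }]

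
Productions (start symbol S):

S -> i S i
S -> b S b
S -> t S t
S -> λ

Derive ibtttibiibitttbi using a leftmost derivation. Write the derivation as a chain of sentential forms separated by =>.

S => iSi   [S -> i S i]
iSi => ibSbi   [S -> b S b]
ibSbi => ibtStbi   [S -> t S t]
ibtStbi => ibttSttbi   [S -> t S t]
ibttSttbi => ibtttStttbi   [S -> t S t]
ibtttStttbi => ibtttiSitttbi   [S -> i S i]
ibtttiSitttbi => ibtttibSbitttbi   [S -> b S b]
ibtttibSbitttbi => ibtttibiSibitttbi   [S -> i S i]
ibtttibiSibitttbi => ibtttibiibitttbi   [S -> λ]

S => iSi => ibSbi => ibtStbi => ibttSttbi => ibtttStttbi => ibtttiSitttbi => ibtttibSbitttbi => ibtttibiSibitttbi => ibtttibiibitttbi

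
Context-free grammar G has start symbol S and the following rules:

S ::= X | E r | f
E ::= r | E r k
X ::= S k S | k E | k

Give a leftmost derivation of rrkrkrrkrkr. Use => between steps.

S=>X=>SkS=>ErkS=>ErkrkS=>rrkrkS=>rrkrkEr=>rrkrkErkr=>rrkrkErkrkr=>rrkrkrrkrkr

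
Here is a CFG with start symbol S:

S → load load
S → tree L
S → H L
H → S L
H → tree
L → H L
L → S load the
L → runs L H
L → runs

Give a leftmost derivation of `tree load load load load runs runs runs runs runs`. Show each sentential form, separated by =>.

S => H L => S L L => tree L L L => tree H L L L => tree S L L L L => tree load load L L L L => tree load load H L L L L => tree load load S L L L L L => tree load load load load L L L L L => tree load load load load runs L L L L => tree load load load load runs runs L L L => tree load load load load runs runs runs L L => tree load load load load runs runs runs runs L => tree load load load load runs runs runs runs runs

S => H L   [S → H L]
H L => S L L   [H → S L]
S L L => tree L L L   [S → tree L]
tree L L L => tree H L L L   [L → H L]
tree H L L L => tree S L L L L   [H → S L]
tree S L L L L => tree load load L L L L   [S → load load]
tree load load L L L L => tree load load H L L L L   [L → H L]
tree load load H L L L L => tree load load S L L L L L   [H → S L]
tree load load S L L L L L => tree load load load load L L L L L   [S → load load]
tree load load load load L L L L L => tree load load load load runs L L L L   [L → runs]
tree load load load load runs L L L L => tree load load load load runs runs L L L   [L → runs]
tree load load load load runs runs L L L => tree load load load load runs runs runs L L   [L → runs]
tree load load load load runs runs runs L L => tree load load load load runs runs runs runs L   [L → runs]
tree load load load load runs runs runs runs L => tree load load load load runs runs runs runs runs   [L → runs]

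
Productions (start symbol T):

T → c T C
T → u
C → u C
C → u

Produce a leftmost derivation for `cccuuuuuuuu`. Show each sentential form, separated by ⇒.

T ⇒ cTC ⇒ ccTCC ⇒ cccTCCC ⇒ cccuCCC ⇒ cccuuCCC ⇒ cccuuuCCC ⇒ cccuuuuCCC ⇒ cccuuuuuCC ⇒ cccuuuuuuCC ⇒ cccuuuuuuuC ⇒ cccuuuuuuuu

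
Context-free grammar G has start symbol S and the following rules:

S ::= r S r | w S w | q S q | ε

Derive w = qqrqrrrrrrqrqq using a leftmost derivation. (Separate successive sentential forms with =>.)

S => qSq => qqSqq => qqrSrqq => qqrqSqrqq => qqrqrSrqrqq => qqrqrrSrrqrqq => qqrqrrrSrrrqrqq => qqrqrrrrrrqrqq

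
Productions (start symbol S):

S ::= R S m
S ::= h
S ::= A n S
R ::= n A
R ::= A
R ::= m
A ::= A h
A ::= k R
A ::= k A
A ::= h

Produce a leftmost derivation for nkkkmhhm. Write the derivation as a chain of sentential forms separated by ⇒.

S ⇒ RSm ⇒ nASm ⇒ nkASm ⇒ nkAhSm ⇒ nkkAhSm ⇒ nkkkRhSm ⇒ nkkkmhSm ⇒ nkkkmhhm

S ⇒ RSm   [S ::= R S m]
RSm ⇒ nASm   [R ::= n A]
nASm ⇒ nkASm   [A ::= k A]
nkASm ⇒ nkAhSm   [A ::= A h]
nkAhSm ⇒ nkkAhSm   [A ::= k A]
nkkAhSm ⇒ nkkkRhSm   [A ::= k R]
nkkkRhSm ⇒ nkkkmhSm   [R ::= m]
nkkkmhSm ⇒ nkkkmhhm   [S ::= h]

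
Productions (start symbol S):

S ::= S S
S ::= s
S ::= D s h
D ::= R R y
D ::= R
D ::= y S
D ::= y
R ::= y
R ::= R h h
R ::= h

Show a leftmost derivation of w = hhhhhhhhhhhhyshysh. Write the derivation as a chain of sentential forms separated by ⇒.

S ⇒ SS   [S ::= S S]
SS ⇒ DshS   [S ::= D s h]
DshS ⇒ RRyshS   [D ::= R R y]
RRyshS ⇒ RhhRyshS   [R ::= R h h]
RhhRyshS ⇒ RhhhhRyshS   [R ::= R h h]
RhhhhRyshS ⇒ RhhhhhhRyshS   [R ::= R h h]
RhhhhhhRyshS ⇒ RhhhhhhhhRyshS   [R ::= R h h]
RhhhhhhhhRyshS ⇒ hhhhhhhhhRyshS   [R ::= h]
hhhhhhhhhRyshS ⇒ hhhhhhhhhRhhyshS   [R ::= R h h]
hhhhhhhhhRhhyshS ⇒ hhhhhhhhhhhhyshS   [R ::= h]
hhhhhhhhhhhhyshS ⇒ hhhhhhhhhhhhyshDsh   [S ::= D s h]
hhhhhhhhhhhhyshDsh ⇒ hhhhhhhhhhhhyshysh   [D ::= y]

S⇒SS⇒DshS⇒RRyshS⇒RhhRyshS⇒RhhhhRyshS⇒RhhhhhhRyshS⇒RhhhhhhhhRyshS⇒hhhhhhhhhRyshS⇒hhhhhhhhhRhhyshS⇒hhhhhhhhhhhhyshS⇒hhhhhhhhhhhhyshDsh⇒hhhhhhhhhhhhyshysh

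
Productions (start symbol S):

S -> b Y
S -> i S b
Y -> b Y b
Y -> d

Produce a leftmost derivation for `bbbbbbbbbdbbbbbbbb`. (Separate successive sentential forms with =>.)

S => bY => bbYb => bbbYbb => bbbbYbbb => bbbbbYbbbb => bbbbbbYbbbbb => bbbbbbbYbbbbbb => bbbbbbbbYbbbbbbb => bbbbbbbbbYbbbbbbbb => bbbbbbbbbdbbbbbbbb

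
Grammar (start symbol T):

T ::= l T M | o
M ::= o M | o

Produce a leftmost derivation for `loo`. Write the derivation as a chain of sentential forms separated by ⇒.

T⇒lTM⇒loM⇒loo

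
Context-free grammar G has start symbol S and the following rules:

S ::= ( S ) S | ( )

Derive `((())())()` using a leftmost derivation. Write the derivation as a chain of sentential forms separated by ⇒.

S ⇒ (S)S   [S ::= ( S ) S]
(S)S ⇒ ((S)S)S   [S ::= ( S ) S]
((S)S)S ⇒ ((())S)S   [S ::= ( )]
((())S)S ⇒ ((())())S   [S ::= ( )]
((())())S ⇒ ((())())()   [S ::= ( )]

S ⇒ (S)S ⇒ ((S)S)S ⇒ ((())S)S ⇒ ((())())S ⇒ ((())())()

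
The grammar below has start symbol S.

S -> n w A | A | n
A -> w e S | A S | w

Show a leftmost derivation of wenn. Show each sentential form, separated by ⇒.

S ⇒ A ⇒ AS ⇒ weSS ⇒ wenS ⇒ wenn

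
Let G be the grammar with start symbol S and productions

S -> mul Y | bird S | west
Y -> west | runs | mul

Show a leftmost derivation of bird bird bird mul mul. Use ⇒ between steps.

S ⇒ bird S ⇒ bird bird S ⇒ bird bird bird S ⇒ bird bird bird mul Y ⇒ bird bird bird mul mul

S ⇒ bird S   [S -> bird S]
bird S ⇒ bird bird S   [S -> bird S]
bird bird S ⇒ bird bird bird S   [S -> bird S]
bird bird bird S ⇒ bird bird bird mul Y   [S -> mul Y]
bird bird bird mul Y ⇒ bird bird bird mul mul   [Y -> mul]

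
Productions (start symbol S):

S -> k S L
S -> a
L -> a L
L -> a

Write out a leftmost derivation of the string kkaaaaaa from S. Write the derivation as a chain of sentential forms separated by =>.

S => kSL => kkSLL => kkaLL => kkaaLL => kkaaaL => kkaaaaL => kkaaaaaL => kkaaaaaa

S => kSL   [S -> k S L]
kSL => kkSLL   [S -> k S L]
kkSLL => kkaLL   [S -> a]
kkaLL => kkaaLL   [L -> a L]
kkaaLL => kkaaaL   [L -> a]
kkaaaL => kkaaaaL   [L -> a L]
kkaaaaL => kkaaaaaL   [L -> a L]
kkaaaaaL => kkaaaaaa   [L -> a]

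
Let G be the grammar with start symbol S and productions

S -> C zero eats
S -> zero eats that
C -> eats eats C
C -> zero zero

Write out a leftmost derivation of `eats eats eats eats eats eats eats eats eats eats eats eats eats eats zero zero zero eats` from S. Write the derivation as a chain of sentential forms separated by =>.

S => C zero eats => eats eats C zero eats => eats eats eats eats C zero eats => eats eats eats eats eats eats C zero eats => eats eats eats eats eats eats eats eats C zero eats => eats eats eats eats eats eats eats eats eats eats C zero eats => eats eats eats eats eats eats eats eats eats eats eats eats C zero eats => eats eats eats eats eats eats eats eats eats eats eats eats eats eats C zero eats => eats eats eats eats eats eats eats eats eats eats eats eats eats eats zero zero zero eats

S => C zero eats   [S -> C zero eats]
C zero eats => eats eats C zero eats   [C -> eats eats C]
eats eats C zero eats => eats eats eats eats C zero eats   [C -> eats eats C]
eats eats eats eats C zero eats => eats eats eats eats eats eats C zero eats   [C -> eats eats C]
eats eats eats eats eats eats C zero eats => eats eats eats eats eats eats eats eats C zero eats   [C -> eats eats C]
eats eats eats eats eats eats eats eats C zero eats => eats eats eats eats eats eats eats eats eats eats C zero eats   [C -> eats eats C]
eats eats eats eats eats eats eats eats eats eats C zero eats => eats eats eats eats eats eats eats eats eats eats eats eats C zero eats   [C -> eats eats C]
eats eats eats eats eats eats eats eats eats eats eats eats C zero eats => eats eats eats eats eats eats eats eats eats eats eats eats eats eats C zero eats   [C -> eats eats C]
eats eats eats eats eats eats eats eats eats eats eats eats eats eats C zero eats => eats eats eats eats eats eats eats eats eats eats eats eats eats eats zero zero zero eats   [C -> zero zero]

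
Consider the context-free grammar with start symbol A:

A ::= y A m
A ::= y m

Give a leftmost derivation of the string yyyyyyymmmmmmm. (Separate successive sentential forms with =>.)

A => yAm => yyAmm => yyyAmmm => yyyyAmmmm => yyyyyAmmmmm => yyyyyyAmmmmmm => yyyyyyymmmmmmm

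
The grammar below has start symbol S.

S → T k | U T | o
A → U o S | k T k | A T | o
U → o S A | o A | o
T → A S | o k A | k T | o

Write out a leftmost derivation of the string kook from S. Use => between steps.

S => Tk   [S → T k]
Tk => kTk   [T → k T]
kTk => kASk   [T → A S]
kASk => koSk   [A → o]
koSk => kook   [S → o]

S => Tk => kTk => kASk => koSk => kook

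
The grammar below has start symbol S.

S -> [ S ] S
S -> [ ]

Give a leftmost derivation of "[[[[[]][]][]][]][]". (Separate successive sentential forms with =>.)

S => [S]S => [[S]S]S => [[[S]S]S]S => [[[[S]S]S]S]S => [[[[[]]S]S]S]S => [[[[[]][]]S]S]S => [[[[[]][]][]]S]S => [[[[[]][]][]][]]S => [[[[[]][]][]][]][]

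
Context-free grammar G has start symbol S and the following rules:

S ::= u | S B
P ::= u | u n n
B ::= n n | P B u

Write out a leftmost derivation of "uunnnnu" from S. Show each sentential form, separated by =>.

S=>SB=>uB=>uPBu=>uunnBu=>uunnnnu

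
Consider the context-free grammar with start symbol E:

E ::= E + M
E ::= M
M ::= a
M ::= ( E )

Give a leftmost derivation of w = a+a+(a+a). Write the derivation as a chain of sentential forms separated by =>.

E => E+M   [E ::= E + M]
E+M => E+M+M   [E ::= E + M]
E+M+M => M+M+M   [E ::= M]
M+M+M => a+M+M   [M ::= a]
a+M+M => a+a+M   [M ::= a]
a+a+M => a+a+(E)   [M ::= ( E )]
a+a+(E) => a+a+(E+M)   [E ::= E + M]
a+a+(E+M) => a+a+(M+M)   [E ::= M]
a+a+(M+M) => a+a+(a+M)   [M ::= a]
a+a+(a+M) => a+a+(a+a)   [M ::= a]

E=>E+M=>E+M+M=>M+M+M=>a+M+M=>a+a+M=>a+a+(E)=>a+a+(E+M)=>a+a+(M+M)=>a+a+(a+M)=>a+a+(a+a)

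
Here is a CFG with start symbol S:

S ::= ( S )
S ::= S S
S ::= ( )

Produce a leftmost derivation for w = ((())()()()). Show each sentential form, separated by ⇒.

S ⇒ (S) ⇒ (SS) ⇒ (SSS) ⇒ ((S)SS) ⇒ ((())SS) ⇒ ((())SSS) ⇒ ((())()SS) ⇒ ((())()()S) ⇒ ((())()()())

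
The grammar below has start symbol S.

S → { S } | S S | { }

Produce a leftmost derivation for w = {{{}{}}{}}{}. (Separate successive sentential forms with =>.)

S => SS   [S → S S]
SS => {S}S   [S → { S }]
{S}S => {SS}S   [S → S S]
{SS}S => {{S}S}S   [S → { S }]
{{S}S}S => {{SS}S}S   [S → S S]
{{SS}S}S => {{{}S}S}S   [S → { }]
{{{}S}S}S => {{{}{}}S}S   [S → { }]
{{{}{}}S}S => {{{}{}}{}}S   [S → { }]
{{{}{}}{}}S => {{{}{}}{}}{}   [S → { }]

S => SS => {S}S => {SS}S => {{S}S}S => {{SS}S}S => {{{}S}S}S => {{{}{}}S}S => {{{}{}}{}}S => {{{}{}}{}}{}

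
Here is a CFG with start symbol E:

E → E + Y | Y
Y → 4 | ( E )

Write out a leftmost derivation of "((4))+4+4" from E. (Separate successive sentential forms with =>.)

E=>E+Y=>E+Y+Y=>Y+Y+Y=>(E)+Y+Y=>(Y)+Y+Y=>((E))+Y+Y=>((Y))+Y+Y=>((4))+Y+Y=>((4))+4+Y=>((4))+4+4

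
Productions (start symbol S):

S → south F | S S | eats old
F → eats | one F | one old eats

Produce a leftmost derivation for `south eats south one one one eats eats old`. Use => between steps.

S => S S => south F S => south eats S => south eats S S => south eats south F S => south eats south one F S => south eats south one one F S => south eats south one one one F S => south eats south one one one eats S => south eats south one one one eats eats old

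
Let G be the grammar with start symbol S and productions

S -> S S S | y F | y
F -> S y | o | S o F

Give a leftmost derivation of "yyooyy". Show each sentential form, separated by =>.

S => yF => ySoF => yyFoF => yyooF => yyooSy => yyooyy

S => yF   [S -> y F]
yF => ySoF   [F -> S o F]
ySoF => yyFoF   [S -> y F]
yyFoF => yyooF   [F -> o]
yyooF => yyooSy   [F -> S y]
yyooSy => yyooyy   [S -> y]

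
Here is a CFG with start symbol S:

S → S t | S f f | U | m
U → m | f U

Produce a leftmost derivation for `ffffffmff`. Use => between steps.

S=>Sff=>Uff=>fUff=>ffUff=>fffUff=>ffffUff=>fffffUff=>ffffffUff=>ffffffmff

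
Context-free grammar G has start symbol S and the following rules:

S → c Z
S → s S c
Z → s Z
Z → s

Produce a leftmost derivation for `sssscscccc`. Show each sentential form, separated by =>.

S => sSc => ssScc => sssSccc => ssssScccc => sssscZcccc => sssscscccc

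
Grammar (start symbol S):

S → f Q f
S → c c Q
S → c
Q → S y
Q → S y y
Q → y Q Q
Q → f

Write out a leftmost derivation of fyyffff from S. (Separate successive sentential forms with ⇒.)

S ⇒ fQf ⇒ fyQQf ⇒ fyyQQQf ⇒ fyyfQQf ⇒ fyyffQf ⇒ fyyffff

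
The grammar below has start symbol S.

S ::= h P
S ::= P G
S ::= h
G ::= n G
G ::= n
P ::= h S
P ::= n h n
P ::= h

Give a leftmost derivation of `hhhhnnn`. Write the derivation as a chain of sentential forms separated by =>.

S => hP   [S ::= h P]
hP => hhS   [P ::= h S]
hhS => hhPG   [S ::= P G]
hhPG => hhhSG   [P ::= h S]
hhhSG => hhhPGG   [S ::= P G]
hhhPGG => hhhhGG   [P ::= h]
hhhhGG => hhhhnG   [G ::= n]
hhhhnG => hhhhnnG   [G ::= n G]
hhhhnnG => hhhhnnn   [G ::= n]

S=>hP=>hhS=>hhPG=>hhhSG=>hhhPGG=>hhhhGG=>hhhhnG=>hhhhnnG=>hhhhnnn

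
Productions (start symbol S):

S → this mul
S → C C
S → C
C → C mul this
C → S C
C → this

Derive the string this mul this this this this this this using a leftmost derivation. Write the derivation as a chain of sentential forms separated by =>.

S => C C => S C C => C C C C => S C C C C => C C C C C C => C mul this C C C C C => this mul this C C C C C => this mul this this C C C C => this mul this this this C C C => this mul this this this this C C => this mul this this this this this C => this mul this this this this this this

S => C C   [S → C C]
C C => S C C   [C → S C]
S C C => C C C C   [S → C C]
C C C C => S C C C C   [C → S C]
S C C C C => C C C C C C   [S → C C]
C C C C C C => C mul this C C C C C   [C → C mul this]
C mul this C C C C C => this mul this C C C C C   [C → this]
this mul this C C C C C => this mul this this C C C C   [C → this]
this mul this this C C C C => this mul this this this C C C   [C → this]
this mul this this this C C C => this mul this this this this C C   [C → this]
this mul this this this this C C => this mul this this this this this C   [C → this]
this mul this this this this this C => this mul this this this this this this   [C → this]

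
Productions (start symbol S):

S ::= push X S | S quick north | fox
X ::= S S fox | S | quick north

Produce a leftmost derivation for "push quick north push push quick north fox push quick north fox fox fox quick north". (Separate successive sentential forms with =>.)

S => S quick north   [S ::= S quick north]
S quick north => push X S quick north   [S ::= push X S]
push X S quick north => push quick north S quick north   [X ::= quick north]
push quick north S quick north => push quick north push X S quick north   [S ::= push X S]
push quick north push X S quick north => push quick north push S S fox S quick north   [X ::= S S fox]
push quick north push S S fox S quick north => push quick north push push X S S fox S quick north   [S ::= push X S]
push quick north push push X S S fox S quick north => push quick north push push quick north S S fox S quick north   [X ::= quick north]
push quick north push push quick north S S fox S quick north => push quick north push push quick north fox S fox S quick north   [S ::= fox]
push quick north push push quick north fox S fox S quick north => push quick north push push quick north fox push X S fox S quick north   [S ::= push X S]
push quick north push push quick north fox push X S fox S quick north => push quick north push push quick north fox push quick north S fox S quick north   [X ::= quick north]
push quick north push push quick north fox push quick north S fox S quick north => push quick north push push quick north fox push quick north fox fox S quick north   [S ::= fox]
push quick north push push quick north fox push quick north fox fox S quick north => push quick north push push quick north fox push quick north fox fox fox quick north   [S ::= fox]

S => S quick north => push X S quick north => push quick north S quick north => push quick north push X S quick north => push quick north push S S fox S quick north => push quick north push push X S S fox S quick north => push quick north push push quick north S S fox S quick north => push quick north push push quick north fox S fox S quick north => push quick north push push quick north fox push X S fox S quick north => push quick north push push quick north fox push quick north S fox S quick north => push quick north push push quick north fox push quick north fox fox S quick north => push quick north push push quick north fox push quick north fox fox fox quick north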